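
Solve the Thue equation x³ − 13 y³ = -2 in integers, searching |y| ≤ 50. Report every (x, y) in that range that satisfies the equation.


The equation is x³ - 13y³ = -2. For fixed y, x³ = 13·y³ − 2, so a solution requires the RHS to be a perfect cube.
Strategy: iterate y from -50 to 50, compute RHS = 13·y³ − 2, and check whether it is a (positive or negative) perfect cube.
Check small values of y:
  y = 0: RHS = -2 is not a perfect cube.
  y = 1: RHS = 11 is not a perfect cube.
  y = -1: RHS = -15 is not a perfect cube.
  y = 2: RHS = 102 is not a perfect cube.
  y = -2: RHS = -106 is not a perfect cube.
  y = 3: RHS = 349 is not a perfect cube.
  y = -3: RHS = -353 is not a perfect cube.
Continuing the search up to |y| = 50 finds no solutions either.
No (x, y) in the scanned range satisfies the equation.

No integer solutions with |y| ≤ 50.


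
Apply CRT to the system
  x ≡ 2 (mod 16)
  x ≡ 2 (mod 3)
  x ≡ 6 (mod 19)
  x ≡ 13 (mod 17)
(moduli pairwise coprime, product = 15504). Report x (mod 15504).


Product of moduli M = 16 · 3 · 19 · 17 = 15504.
Merge one congruence at a time:
  Start: x ≡ 2 (mod 16).
  Combine with x ≡ 2 (mod 3); new modulus lcm = 48.
    Write x = 2 + 16·t and substitute into x ≡ 2 (mod 3): 16·t ≡ 2 − 2 = 0 (mod 3).
    Reduce coefficients mod 3: 1·t ≡ 0 (mod 3).
    So t ≡ 0 (mod 3).
    Then x = 2 + 16·0 = 2, valid modulo lcm(16, 3) = 48: x ≡ 2 (mod 48).
  Combine with x ≡ 6 (mod 19); new modulus lcm = 912.
    Write x = 2 + 48·t and substitute into x ≡ 6 (mod 19): 48·t ≡ 6 − 2 = 4 (mod 19).
    Reduce coefficients mod 19: 10·t ≡ 4 (mod 19).
    The inverse of 10 mod 19 is 2 (since 10·2 = 20 = 1·19 + 1), so t ≡ 2·4 = 8 ≡ 8 (mod 19).
    Then x = 2 + 48·8 = 386, valid modulo lcm(48, 19) = 912: x ≡ 386 (mod 912).
  Combine with x ≡ 13 (mod 17); new modulus lcm = 15504.
    Write x = 386 + 912·t and substitute into x ≡ 13 (mod 17): 912·t ≡ 13 − 386 = -373 (mod 17).
    Reduce coefficients mod 17: 11·t ≡ 1 (mod 17).
    The inverse of 11 mod 17 is 14 (since 11·14 = 154 = 9·17 + 1), so t ≡ 14·1 = 14 ≡ 14 (mod 17).
    Then x = 386 + 912·14 = 13154, valid modulo lcm(912, 17) = 15504: x ≡ 13154 (mod 15504).
Verify against each original: 13154 mod 16 = 2, 13154 mod 3 = 2, 13154 mod 19 = 6, 13154 mod 17 = 13.

x ≡ 13154 (mod 15504).


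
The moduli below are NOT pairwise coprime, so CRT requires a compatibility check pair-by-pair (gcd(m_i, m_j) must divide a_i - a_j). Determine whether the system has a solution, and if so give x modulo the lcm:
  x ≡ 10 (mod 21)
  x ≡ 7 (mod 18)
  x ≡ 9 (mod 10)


Moduli 21, 18, 10 are not pairwise coprime, so CRT works modulo lcm(m_i) when all pairwise compatibility conditions hold.
Pairwise compatibility: gcd(m_i, m_j) must divide a_i - a_j for every pair.
Merge one congruence at a time:
  Start: x ≡ 10 (mod 21).
  Combine with x ≡ 7 (mod 18): gcd(21, 18) = 3; 7 - 10 = -3, which IS divisible by 3, so compatible.
    Write x = 10 + 21·t and substitute into x ≡ 7 (mod 18): 21·t ≡ 7 − 10 = -3 (mod 18).
    Divide the congruence (and modulus) by g = 3: 7·t ≡ -1 (mod 6).
    Reduce coefficients mod 6: 1·t ≡ 5 (mod 6).
    So t ≡ 5 (mod 6).
    Then x = 10 + 21·5 = 115, valid modulo lcm(21, 18) = 126: x ≡ 115 (mod 126).
  Combine with x ≡ 9 (mod 10): gcd(126, 10) = 2; 9 - 115 = -106, which IS divisible by 2, so compatible.
    Write x = 115 + 126·t and substitute into x ≡ 9 (mod 10): 126·t ≡ 9 − 115 = -106 (mod 10).
    Divide the congruence (and modulus) by g = 2: 63·t ≡ -53 (mod 5).
    Reduce coefficients mod 5: 3·t ≡ 2 (mod 5).
    The inverse of 3 mod 5 is 2 (since 3·2 = 6 = 1·5 + 1), so t ≡ 2·2 = 4 ≡ 4 (mod 5).
    Then x = 115 + 126·4 = 619, valid modulo lcm(126, 10) = 630: x ≡ 619 (mod 630).
Verify: 619 mod 21 = 10, 619 mod 18 = 7, 619 mod 10 = 9.

x ≡ 619 (mod 630).


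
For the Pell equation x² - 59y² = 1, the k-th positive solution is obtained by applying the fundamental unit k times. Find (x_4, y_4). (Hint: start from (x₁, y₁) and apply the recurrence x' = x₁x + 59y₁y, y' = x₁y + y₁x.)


Step 1: Find the fundamental solution (x₁, y₁) of x² - 59y² = 1.
  Expand √59 as a continued fraction. a₀ = ⌊√59⌋ = 7; iterate m_{k+1} = d_k·a_k − m_k, d_{k+1} = (59 − m_{k+1}²)/d_k, a_{k+1} = ⌊(a₀ + m_{k+1})/d_{k+1}⌋ (starting m₀ = 0, d₀ = 1), with convergents p_k = a_k·p_{k-1} + p_{k-2}, q_k = a_k·q_{k-1} + q_{k-2} (p₋₁ = 1, q₋₁ = 0):
  k = 0: a₀ = 7; p₀/q₀ = 7/1; p₀² − 59·q₀² = 49 − 59 = -10.
  k = 1: m = 7, d = 10, a = ⌊(7 + 7)/10⌋ = 1; p/q = (1·7 + 1)/(1·1 + 0) = 8/1; p² − 59·q² = 64 − 59 = 5.
  k = 2: m = 3, d = 5, a = ⌊(7 + 3)/5⌋ = 2; p/q = (2·8 + 7)/(2·1 + 1) = 23/3; p² − 59·q² = 529 − 531 = -2.
  k = 3: m = 7, d = 2, a = ⌊(7 + 7)/2⌋ = 7; p/q = (7·23 + 8)/(7·3 + 1) = 169/22; p² − 59·q² = 28561 − 28556 = 5.
  k = 4: m = 7, d = 5, a = ⌊(7 + 7)/5⌋ = 2; p/q = (2·169 + 23)/(2·22 + 3) = 361/47; p² − 59·q² = 130321 − 130331 = -10.
  k = 5: m = 3, d = 10, a = ⌊(7 + 3)/10⌋ = 1; p/q = (1·361 + 169)/(1·47 + 22) = 530/69; p² − 59·q² = 280900 − 280899 = 1.
  The first convergent with p² − 59·q² = 1 gives the fundamental solution (x₁, y₁) = (530, 69).
Step 2: Apply the recurrence (x_{n+1}, y_{n+1}) = (x₁x_n + 59y₁y_n, x₁y_n + y₁x_n) repeatedly.
  From (x_1, y_1) = (530, 69): x_2 = 530·530 + 59·69·69 = 561799; y_2 = 530·69 + 69·530 = 73140.
  From (x_2, y_2) = (561799, 73140): x_3 = 530·561799 + 59·69·73140 = 595506410; y_3 = 530·73140 + 69·561799 = 77528331.
  From (x_3, y_3) = (595506410, 77528331): x_4 = 530·595506410 + 59·69·77528331 = 631236232801; y_4 = 530·77528331 + 69·595506410 = 82179957720.
Step 3: Verify x_4² - 59·y_4² = 398459181600798268305601 - 398459181600798268305600 = 1 (should be 1). ✓

(x_1, y_1) = (530, 69); (x_4, y_4) = (631236232801, 82179957720).


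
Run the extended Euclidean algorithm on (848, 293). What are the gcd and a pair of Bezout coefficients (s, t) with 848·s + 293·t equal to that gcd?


Euclidean algorithm on (848, 293) — divide until remainder is 0:
  848 = 2 · 293 + 262
  293 = 1 · 262 + 31
  262 = 8 · 31 + 14
  31 = 2 · 14 + 3
  14 = 4 · 3 + 2
  3 = 1 · 2 + 1
  2 = 2 · 1 + 0
gcd(848, 293) = 1.
Track Bezout coefficients alongside the remainders: start with r₀ = 848 = a·1 + b·0 (s = 1, t = 0) and r₁ = 293 = a·0 + b·1 (s = 0, t = 1); each new remainder r_{k+1} = r_{k-1} − q_k·r_k inherits s_{k+1} = s_{k-1} − q_k·s_k, t_{k+1} = t_{k-1} − q_k·t_k, so r_k = a·s_k + b·t_k at every step:
  q = 2: r = 262, s = 1 − 2·0 = 1, t = 0 − 2·1 = -2  (check: 848·1 + 293·(-2) = 262)
  q = 1: r = 31, s = 0 − 1·1 = -1, t = 1 − 1·(-2) = 3  (check: 848·(-1) + 293·3 = 31)
  q = 8: r = 14, s = 1 − 8·(-1) = 9, t = -2 − 8·3 = -26  (check: 848·9 + 293·(-26) = 14)
  q = 2: r = 3, s = -1 − 2·9 = -19, t = 3 − 2·(-26) = 55  (check: 848·(-19) + 293·55 = 3)
  q = 4: r = 2, s = 9 − 4·(-19) = 85, t = -26 − 4·55 = -246  (check: 848·85 + 293·(-246) = 2)
  q = 1: r = 1, s = -19 − 1·85 = -104, t = 55 − 1·(-246) = 301  (check: 848·(-104) + 293·301 = 1)
The row with r = 1 (the gcd) gives the Bezout coefficients s = -104, t = 301.
Result: 848 · (-104) + 293 · (301) = 1.

gcd(848, 293) = 1; s = -104, t = 301 (check: 848·(-104) + 293·301 = 1).


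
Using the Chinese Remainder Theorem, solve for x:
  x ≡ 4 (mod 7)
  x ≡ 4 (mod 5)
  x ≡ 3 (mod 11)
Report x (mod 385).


Moduli 7, 5, 11 are pairwise coprime; by CRT there is a unique solution modulo M = 7 · 5 · 11 = 385.
Solve pairwise, accumulating the modulus:
  Start with x ≡ 4 (mod 7).
  Combine with x ≡ 4 (mod 5): since gcd(7, 5) = 1, we get a unique residue mod 35.
    Write x = 4 + 7·t and substitute into x ≡ 4 (mod 5): 7·t ≡ 4 − 4 = 0 (mod 5).
    Reduce coefficients mod 5: 2·t ≡ 0 (mod 5).
    The inverse of 2 mod 5 is 3 (since 2·3 = 6 = 1·5 + 1), so t ≡ 3·0 = 0 ≡ 0 (mod 5).
    Then x = 4 + 7·0 = 4, valid modulo lcm(7, 5) = 35: x ≡ 4 (mod 35).
  Combine with x ≡ 3 (mod 11): since gcd(35, 11) = 1, we get a unique residue mod 385.
    Write x = 4 + 35·t and substitute into x ≡ 3 (mod 11): 35·t ≡ 3 − 4 = -1 (mod 11).
    Reduce coefficients mod 11: 2·t ≡ 10 (mod 11).
    The inverse of 2 mod 11 is 6 (since 2·6 = 12 = 1·11 + 1), so t ≡ 6·10 = 60 ≡ 5 (mod 11).
    Then x = 4 + 35·5 = 179, valid modulo lcm(35, 11) = 385: x ≡ 179 (mod 385).
Verify: 179 mod 7 = 4 ✓, 179 mod 5 = 4 ✓, 179 mod 11 = 3 ✓.

x ≡ 179 (mod 385).


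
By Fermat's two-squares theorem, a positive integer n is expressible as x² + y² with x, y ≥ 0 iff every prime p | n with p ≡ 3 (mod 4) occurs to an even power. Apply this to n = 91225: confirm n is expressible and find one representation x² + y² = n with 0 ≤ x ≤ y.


Step 1: Factor n = 91225 = 5^2 · 41 · 89.
Step 2: Check the mod-4 condition on each prime factor: 5 ≡ 1 (mod 4), exponent 2; 41 ≡ 1 (mod 4), exponent 1; 89 ≡ 1 (mod 4), exponent 1.
All primes ≡ 3 (mod 4) appear to even exponent (or don't appear), so by the two-squares theorem n IS expressible as a sum of two squares.
Step 3: Build a representation. Group n = k² · m with k = 5 and m = 41 · 89 = 3649 (a product of primes ≡ 1 (mod 4)); a representation of m scales to one of n via (k·x)² + (k·y)² = k²(x² + y²). Each prime p ≡ 1 (mod 4) is itself a sum of two squares; find a² by testing p − a² for a perfect square:
  41: 41 − 1² = 40, 41 − 2² = 37, 41 − 3² = 32, 41 − 4² = 25 = 5² ⇒ 41 = 4² + 5².
  89: 89 − 1² = 88, 89 − 2² = 85, 89 − 3² = 80, 89 − 4² = 73, 89 − 5² = 64 = 8² ⇒ 89 = 5² + 8².
  Combine using the Brahmagupta–Fibonacci identity (a² + b²)(c² + d²) = (ac − bd)² + (ad + bc)² = (ac + bd)² + (ad − bc)²:
  41 · 89 = 3649: from (4² + 5²)(5² + 8²), take (4·5 − 5·8, 4·8 + 5·5) = (20 − 40, 32 + 25) = (-20, 57); dropping signs (only squares matter) gives (20, 57); check 20² + 57² = 400 + 3249 = 3649 ✓.
  Scale by k = 5: (5·20, 5·57) = (100, 285).
Step 4: Order so x ≤ y and verify: 100² + 285² = 10000 + 81225 = 91225 = n. ✓

n = 91225 = 100² + 285² (one valid representation with x ≤ y).


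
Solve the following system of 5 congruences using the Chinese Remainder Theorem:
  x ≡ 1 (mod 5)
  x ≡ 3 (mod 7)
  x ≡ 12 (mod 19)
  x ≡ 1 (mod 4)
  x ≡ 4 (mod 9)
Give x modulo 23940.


Product of moduli M = 5 · 7 · 19 · 4 · 9 = 23940.
Merge one congruence at a time:
  Start: x ≡ 1 (mod 5).
  Combine with x ≡ 3 (mod 7); new modulus lcm = 35.
    Write x = 1 + 5·t and substitute into x ≡ 3 (mod 7): 5·t ≡ 3 − 1 = 2 (mod 7).
    The inverse of 5 mod 7 is 3 (since 5·3 = 15 = 2·7 + 1), so t ≡ 3·2 = 6 ≡ 6 (mod 7).
    Then x = 1 + 5·6 = 31, valid modulo lcm(5, 7) = 35: x ≡ 31 (mod 35).
  Combine with x ≡ 12 (mod 19); new modulus lcm = 665.
    Write x = 31 + 35·t and substitute into x ≡ 12 (mod 19): 35·t ≡ 12 − 31 = -19 (mod 19).
    Reduce coefficients mod 19: 16·t ≡ 0 (mod 19).
    The inverse of 16 mod 19 is 6 (since 16·6 = 96 = 5·19 + 1), so t ≡ 6·0 = 0 ≡ 0 (mod 19).
    Then x = 31 + 35·0 = 31, valid modulo lcm(35, 19) = 665: x ≡ 31 (mod 665).
  Combine with x ≡ 1 (mod 4); new modulus lcm = 2660.
    Write x = 31 + 665·t and substitute into x ≡ 1 (mod 4): 665·t ≡ 1 − 31 = -30 (mod 4).
    Reduce coefficients mod 4: 1·t ≡ 2 (mod 4).
    So t ≡ 2 (mod 4).
    Then x = 31 + 665·2 = 1361, valid modulo lcm(665, 4) = 2660: x ≡ 1361 (mod 2660).
  Combine with x ≡ 4 (mod 9); new modulus lcm = 23940.
    Write x = 1361 + 2660·t and substitute into x ≡ 4 (mod 9): 2660·t ≡ 4 − 1361 = -1357 (mod 9).
    Reduce coefficients mod 9: 5·t ≡ 2 (mod 9).
    The inverse of 5 mod 9 is 2 (since 5·2 = 10 = 1·9 + 1), so t ≡ 2·2 = 4 ≡ 4 (mod 9).
    Then x = 1361 + 2660·4 = 12001, valid modulo lcm(2660, 9) = 23940: x ≡ 12001 (mod 23940).
Verify against each original: 12001 mod 5 = 1, 12001 mod 7 = 3, 12001 mod 19 = 12, 12001 mod 4 = 1, 12001 mod 9 = 4.

x ≡ 12001 (mod 23940).


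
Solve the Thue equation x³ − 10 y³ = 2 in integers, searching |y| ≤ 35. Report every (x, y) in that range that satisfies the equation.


The equation is x³ - 10y³ = 2. For fixed y, x³ = 10·y³ + 2, so a solution requires the RHS to be a perfect cube.
Strategy: iterate y from -35 to 35, compute RHS = 10·y³ + 2, and check whether it is a (positive or negative) perfect cube.
Check small values of y:
  y = 0: RHS = 2 is not a perfect cube.
  y = 1: RHS = 12 is not a perfect cube.
  y = -1: RHS = -8 = (-2)³ ⇒ x = -2 works.
  y = 2: RHS = 82 is not a perfect cube.
  y = -2: RHS = -78 is not a perfect cube.
  y = 3: RHS = 272 is not a perfect cube.
  y = -3: RHS = -268 is not a perfect cube.
Continuing the search up to |y| = 35 finds no further solutions beyond those listed.
Collected solutions: (-2, -1).

Solutions (with |y| ≤ 35): (-2, -1).


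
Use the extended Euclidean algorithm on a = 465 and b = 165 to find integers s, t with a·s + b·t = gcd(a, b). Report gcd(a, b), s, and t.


Euclidean algorithm on (465, 165) — divide until remainder is 0:
  465 = 2 · 165 + 135
  165 = 1 · 135 + 30
  135 = 4 · 30 + 15
  30 = 2 · 15 + 0
gcd(465, 165) = 15.
Track Bezout coefficients alongside the remainders: start with r₀ = 465 = a·1 + b·0 (s = 1, t = 0) and r₁ = 165 = a·0 + b·1 (s = 0, t = 1); each new remainder r_{k+1} = r_{k-1} − q_k·r_k inherits s_{k+1} = s_{k-1} − q_k·s_k, t_{k+1} = t_{k-1} − q_k·t_k, so r_k = a·s_k + b·t_k at every step:
  q = 2: r = 135, s = 1 − 2·0 = 1, t = 0 − 2·1 = -2  (check: 465·1 + 165·(-2) = 135)
  q = 1: r = 30, s = 0 − 1·1 = -1, t = 1 − 1·(-2) = 3  (check: 465·(-1) + 165·3 = 30)
  q = 4: r = 15, s = 1 − 4·(-1) = 5, t = -2 − 4·3 = -14  (check: 465·5 + 165·(-14) = 15)
The row with r = 15 (the gcd) gives the Bezout coefficients s = 5, t = -14.
Result: 465 · (5) + 165 · (-14) = 15.

gcd(465, 165) = 15; s = 5, t = -14 (check: 465·5 + 165·(-14) = 15).


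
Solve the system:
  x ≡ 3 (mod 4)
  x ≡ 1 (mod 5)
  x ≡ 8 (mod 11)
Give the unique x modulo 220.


Moduli 4, 5, 11 are pairwise coprime; by CRT there is a unique solution modulo M = 4 · 5 · 11 = 220.
Solve pairwise, accumulating the modulus:
  Start with x ≡ 3 (mod 4).
  Combine with x ≡ 1 (mod 5): since gcd(4, 5) = 1, we get a unique residue mod 20.
    Write x = 3 + 4·t and substitute into x ≡ 1 (mod 5): 4·t ≡ 1 − 3 = -2 (mod 5).
    Reduce coefficients mod 5: 4·t ≡ 3 (mod 5).
    The inverse of 4 mod 5 is 4 (since 4·4 = 16 = 3·5 + 1), so t ≡ 4·3 = 12 ≡ 2 (mod 5).
    Then x = 3 + 4·2 = 11, valid modulo lcm(4, 5) = 20: x ≡ 11 (mod 20).
  Combine with x ≡ 8 (mod 11): since gcd(20, 11) = 1, we get a unique residue mod 220.
    Write x = 11 + 20·t and substitute into x ≡ 8 (mod 11): 20·t ≡ 8 − 11 = -3 (mod 11).
    Reduce coefficients mod 11: 9·t ≡ 8 (mod 11).
    The inverse of 9 mod 11 is 5 (since 9·5 = 45 = 4·11 + 1), so t ≡ 5·8 = 40 ≡ 7 (mod 11).
    Then x = 11 + 20·7 = 151, valid modulo lcm(20, 11) = 220: x ≡ 151 (mod 220).
Verify: 151 mod 4 = 3 ✓, 151 mod 5 = 1 ✓, 151 mod 11 = 8 ✓.

x ≡ 151 (mod 220).


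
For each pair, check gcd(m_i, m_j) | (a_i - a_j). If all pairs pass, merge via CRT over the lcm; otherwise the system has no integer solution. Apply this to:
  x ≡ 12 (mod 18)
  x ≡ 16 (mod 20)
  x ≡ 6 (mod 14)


Moduli 18, 20, 14 are not pairwise coprime, so CRT works modulo lcm(m_i) when all pairwise compatibility conditions hold.
Pairwise compatibility: gcd(m_i, m_j) must divide a_i - a_j for every pair.
Merge one congruence at a time:
  Start: x ≡ 12 (mod 18).
  Combine with x ≡ 16 (mod 20): gcd(18, 20) = 2; 16 - 12 = 4, which IS divisible by 2, so compatible.
    Write x = 12 + 18·t and substitute into x ≡ 16 (mod 20): 18·t ≡ 16 − 12 = 4 (mod 20).
    Divide the congruence (and modulus) by g = 2: 9·t ≡ 2 (mod 10).
    The inverse of 9 mod 10 is 9 (since 9·9 = 81 = 8·10 + 1), so t ≡ 9·2 = 18 ≡ 8 (mod 10).
    Then x = 12 + 18·8 = 156, valid modulo lcm(18, 20) = 180: x ≡ 156 (mod 180).
  Combine with x ≡ 6 (mod 14): gcd(180, 14) = 2; 6 - 156 = -150, which IS divisible by 2, so compatible.
    Write x = 156 + 180·t and substitute into x ≡ 6 (mod 14): 180·t ≡ 6 − 156 = -150 (mod 14).
    Divide the congruence (and modulus) by g = 2: 90·t ≡ -75 (mod 7).
    Reduce coefficients mod 7: 6·t ≡ 2 (mod 7).
    The inverse of 6 mod 7 is 6 (since 6·6 = 36 = 5·7 + 1), so t ≡ 6·2 = 12 ≡ 5 (mod 7).
    Then x = 156 + 180·5 = 1056, valid modulo lcm(180, 14) = 1260: x ≡ 1056 (mod 1260).
Verify: 1056 mod 18 = 12, 1056 mod 20 = 16, 1056 mod 14 = 6.

x ≡ 1056 (mod 1260).


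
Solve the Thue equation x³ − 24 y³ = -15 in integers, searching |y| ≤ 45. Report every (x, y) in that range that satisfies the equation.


The equation is x³ - 24y³ = -15. For fixed y, x³ = 24·y³ − 15, so a solution requires the RHS to be a perfect cube.
Strategy: iterate y from -45 to 45, compute RHS = 24·y³ − 15, and check whether it is a (positive or negative) perfect cube.
Check small values of y:
  y = 0: RHS = -15 is not a perfect cube.
  y = 1: RHS = 9 is not a perfect cube.
  y = -1: RHS = -39 is not a perfect cube.
  y = 2: RHS = 177 is not a perfect cube.
  y = -2: RHS = -207 is not a perfect cube.
  y = 3: RHS = 633 is not a perfect cube.
  y = -3: RHS = -663 is not a perfect cube.
Continuing the search up to |y| = 45 finds no solutions either.
No (x, y) in the scanned range satisfies the equation.

No integer solutions with |y| ≤ 45.


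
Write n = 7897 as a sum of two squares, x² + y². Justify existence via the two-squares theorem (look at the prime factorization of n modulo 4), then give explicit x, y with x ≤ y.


Step 1: Factor n = 7897 = 53 · 149.
Step 2: Check the mod-4 condition on each prime factor: 53 ≡ 1 (mod 4), exponent 1; 149 ≡ 1 (mod 4), exponent 1.
All primes ≡ 3 (mod 4) appear to even exponent (or don't appear), so by the two-squares theorem n IS expressible as a sum of two squares.
Step 3: Build a representation. Here n = 53 · 149 is a product of primes ≡ 1 (mod 4). Each prime p ≡ 1 (mod 4) is itself a sum of two squares; find a² by testing p − a² for a perfect square:
  53: 53 − 1² = 52, 53 − 2² = 49 = 7² ⇒ 53 = 2² + 7².
  149: 149 − 1² = 148, 149 − 2² = 145, 149 − 3² = 140, 149 − 4² = 133, 149 − 5² = 124, 149 − 6² = 113, 149 − 7² = 100 = 10² ⇒ 149 = 7² + 10².
  Combine using the Brahmagupta–Fibonacci identity (a² + b²)(c² + d²) = (ac − bd)² + (ad + bc)² = (ac + bd)² + (ad − bc)²:
  53 · 149 = 7897: from (2² + 7²)(7² + 10²), take (2·7 − 7·10, 2·10 + 7·7) = (14 − 70, 20 + 49) = (-56, 69); dropping signs (only squares matter) gives (56, 69); check 56² + 69² = 3136 + 4761 = 7897 ✓.
Step 4: Order so x ≤ y and verify: 56² + 69² = 3136 + 4761 = 7897 = n. ✓

n = 7897 = 56² + 69² (one valid representation with x ≤ y).


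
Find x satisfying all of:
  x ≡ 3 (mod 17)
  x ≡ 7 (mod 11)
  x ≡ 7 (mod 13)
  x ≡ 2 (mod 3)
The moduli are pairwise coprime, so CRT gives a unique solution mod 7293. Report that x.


Product of moduli M = 17 · 11 · 13 · 3 = 7293.
Merge one congruence at a time:
  Start: x ≡ 3 (mod 17).
  Combine with x ≡ 7 (mod 11); new modulus lcm = 187.
    Write x = 3 + 17·t and substitute into x ≡ 7 (mod 11): 17·t ≡ 7 − 3 = 4 (mod 11).
    Reduce coefficients mod 11: 6·t ≡ 4 (mod 11).
    The inverse of 6 mod 11 is 2 (since 6·2 = 12 = 1·11 + 1), so t ≡ 2·4 = 8 ≡ 8 (mod 11).
    Then x = 3 + 17·8 = 139, valid modulo lcm(17, 11) = 187: x ≡ 139 (mod 187).
  Combine with x ≡ 7 (mod 13); new modulus lcm = 2431.
    Write x = 139 + 187·t and substitute into x ≡ 7 (mod 13): 187·t ≡ 7 − 139 = -132 (mod 13).
    Reduce coefficients mod 13: 5·t ≡ 11 (mod 13).
    The inverse of 5 mod 13 is 8 (since 5·8 = 40 = 3·13 + 1), so t ≡ 8·11 = 88 ≡ 10 (mod 13).
    Then x = 139 + 187·10 = 2009, valid modulo lcm(187, 13) = 2431: x ≡ 2009 (mod 2431).
  Combine with x ≡ 2 (mod 3); new modulus lcm = 7293.
    Write x = 2009 + 2431·t and substitute into x ≡ 2 (mod 3): 2431·t ≡ 2 − 2009 = -2007 (mod 3).
    Reduce coefficients mod 3: 1·t ≡ 0 (mod 3).
    So t ≡ 0 (mod 3).
    Then x = 2009 + 2431·0 = 2009, valid modulo lcm(2431, 3) = 7293: x ≡ 2009 (mod 7293).
Verify against each original: 2009 mod 17 = 3, 2009 mod 11 = 7, 2009 mod 13 = 7, 2009 mod 3 = 2.

x ≡ 2009 (mod 7293).


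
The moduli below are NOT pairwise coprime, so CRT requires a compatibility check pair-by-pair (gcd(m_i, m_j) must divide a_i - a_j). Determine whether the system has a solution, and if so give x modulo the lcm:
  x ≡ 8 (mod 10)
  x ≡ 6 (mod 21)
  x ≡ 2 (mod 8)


Moduli 10, 21, 8 are not pairwise coprime, so CRT works modulo lcm(m_i) when all pairwise compatibility conditions hold.
Pairwise compatibility: gcd(m_i, m_j) must divide a_i - a_j for every pair.
Merge one congruence at a time:
  Start: x ≡ 8 (mod 10).
  Combine with x ≡ 6 (mod 21): gcd(10, 21) = 1; 6 - 8 = -2, which IS divisible by 1, so compatible.
    Write x = 8 + 10·t and substitute into x ≡ 6 (mod 21): 10·t ≡ 6 − 8 = -2 (mod 21).
    Reduce coefficients mod 21: 10·t ≡ 19 (mod 21).
    The inverse of 10 mod 21 is 19 (since 10·19 = 190 = 9·21 + 1), so t ≡ 19·19 = 361 ≡ 4 (mod 21).
    Then x = 8 + 10·4 = 48, valid modulo lcm(10, 21) = 210: x ≡ 48 (mod 210).
  Combine with x ≡ 2 (mod 8): gcd(210, 8) = 2; 2 - 48 = -46, which IS divisible by 2, so compatible.
    Write x = 48 + 210·t and substitute into x ≡ 2 (mod 8): 210·t ≡ 2 − 48 = -46 (mod 8).
    Divide the congruence (and modulus) by g = 2: 105·t ≡ -23 (mod 4).
    Reduce coefficients mod 4: 1·t ≡ 1 (mod 4).
    So t ≡ 1 (mod 4).
    Then x = 48 + 210·1 = 258, valid modulo lcm(210, 8) = 840: x ≡ 258 (mod 840).
Verify: 258 mod 10 = 8, 258 mod 21 = 6, 258 mod 8 = 2.

x ≡ 258 (mod 840).


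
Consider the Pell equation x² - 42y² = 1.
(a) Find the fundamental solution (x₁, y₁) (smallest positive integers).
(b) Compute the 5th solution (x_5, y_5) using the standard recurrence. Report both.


Step 1: Find the fundamental solution (x₁, y₁) of x² - 42y² = 1.
  Expand √42 as a continued fraction. a₀ = ⌊√42⌋ = 6; iterate m_{k+1} = d_k·a_k − m_k, d_{k+1} = (42 − m_{k+1}²)/d_k, a_{k+1} = ⌊(a₀ + m_{k+1})/d_{k+1}⌋ (starting m₀ = 0, d₀ = 1), with convergents p_k = a_k·p_{k-1} + p_{k-2}, q_k = a_k·q_{k-1} + q_{k-2} (p₋₁ = 1, q₋₁ = 0):
  k = 0: a₀ = 6; p₀/q₀ = 6/1; p₀² − 42·q₀² = 36 − 42 = -6.
  k = 1: m = 6, d = 6, a = ⌊(6 + 6)/6⌋ = 2; p/q = (2·6 + 1)/(2·1 + 0) = 13/2; p² − 42·q² = 169 − 168 = 1.
  The first convergent with p² − 42·q² = 1 gives the fundamental solution (x₁, y₁) = (13, 2).
Step 2: Apply the recurrence (x_{n+1}, y_{n+1}) = (x₁x_n + 42y₁y_n, x₁y_n + y₁x_n) repeatedly.
  From (x_1, y_1) = (13, 2): x_2 = 13·13 + 42·2·2 = 337; y_2 = 13·2 + 2·13 = 52.
  From (x_2, y_2) = (337, 52): x_3 = 13·337 + 42·2·52 = 8749; y_3 = 13·52 + 2·337 = 1350.
  From (x_3, y_3) = (8749, 1350): x_4 = 13·8749 + 42·2·1350 = 227137; y_4 = 13·1350 + 2·8749 = 35048.
  From (x_4, y_4) = (227137, 35048): x_5 = 13·227137 + 42·2·35048 = 5896813; y_5 = 13·35048 + 2·227137 = 909898.
Step 3: Verify x_5² - 42·y_5² = 34772403556969 - 34772403556968 = 1 (should be 1). ✓

(x_1, y_1) = (13, 2); (x_5, y_5) = (5896813, 909898).


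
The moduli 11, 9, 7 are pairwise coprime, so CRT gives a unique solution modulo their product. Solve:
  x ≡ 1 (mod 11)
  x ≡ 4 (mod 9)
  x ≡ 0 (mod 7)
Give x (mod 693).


Moduli 11, 9, 7 are pairwise coprime; by CRT there is a unique solution modulo M = 11 · 9 · 7 = 693.
Solve pairwise, accumulating the modulus:
  Start with x ≡ 1 (mod 11).
  Combine with x ≡ 4 (mod 9): since gcd(11, 9) = 1, we get a unique residue mod 99.
    Write x = 1 + 11·t and substitute into x ≡ 4 (mod 9): 11·t ≡ 4 − 1 = 3 (mod 9).
    Reduce coefficients mod 9: 2·t ≡ 3 (mod 9).
    The inverse of 2 mod 9 is 5 (since 2·5 = 10 = 1·9 + 1), so t ≡ 5·3 = 15 ≡ 6 (mod 9).
    Then x = 1 + 11·6 = 67, valid modulo lcm(11, 9) = 99: x ≡ 67 (mod 99).
  Combine with x ≡ 0 (mod 7): since gcd(99, 7) = 1, we get a unique residue mod 693.
    Write x = 67 + 99·t and substitute into x ≡ 0 (mod 7): 99·t ≡ 0 − 67 = -67 (mod 7).
    Reduce coefficients mod 7: 1·t ≡ 3 (mod 7).
    So t ≡ 3 (mod 7).
    Then x = 67 + 99·3 = 364, valid modulo lcm(99, 7) = 693: x ≡ 364 (mod 693).
Verify: 364 mod 11 = 1 ✓, 364 mod 9 = 4 ✓, 364 mod 7 = 0 ✓.

x ≡ 364 (mod 693).


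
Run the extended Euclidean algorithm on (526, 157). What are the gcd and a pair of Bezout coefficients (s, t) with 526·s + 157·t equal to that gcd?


Euclidean algorithm on (526, 157) — divide until remainder is 0:
  526 = 3 · 157 + 55
  157 = 2 · 55 + 47
  55 = 1 · 47 + 8
  47 = 5 · 8 + 7
  8 = 1 · 7 + 1
  7 = 7 · 1 + 0
gcd(526, 157) = 1.
Track Bezout coefficients alongside the remainders: start with r₀ = 526 = a·1 + b·0 (s = 1, t = 0) and r₁ = 157 = a·0 + b·1 (s = 0, t = 1); each new remainder r_{k+1} = r_{k-1} − q_k·r_k inherits s_{k+1} = s_{k-1} − q_k·s_k, t_{k+1} = t_{k-1} − q_k·t_k, so r_k = a·s_k + b·t_k at every step:
  q = 3: r = 55, s = 1 − 3·0 = 1, t = 0 − 3·1 = -3  (check: 526·1 + 157·(-3) = 55)
  q = 2: r = 47, s = 0 − 2·1 = -2, t = 1 − 2·(-3) = 7  (check: 526·(-2) + 157·7 = 47)
  q = 1: r = 8, s = 1 − 1·(-2) = 3, t = -3 − 1·7 = -10  (check: 526·3 + 157·(-10) = 8)
  q = 5: r = 7, s = -2 − 5·3 = -17, t = 7 − 5·(-10) = 57  (check: 526·(-17) + 157·57 = 7)
  q = 1: r = 1, s = 3 − 1·(-17) = 20, t = -10 − 1·57 = -67  (check: 526·20 + 157·(-67) = 1)
The row with r = 1 (the gcd) gives the Bezout coefficients s = 20, t = -67.
Result: 526 · (20) + 157 · (-67) = 1.

gcd(526, 157) = 1; s = 20, t = -67 (check: 526·20 + 157·(-67) = 1).


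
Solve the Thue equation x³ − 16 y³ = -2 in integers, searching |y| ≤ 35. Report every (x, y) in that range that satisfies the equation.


The equation is x³ - 16y³ = -2. For fixed y, x³ = 16·y³ − 2, so a solution requires the RHS to be a perfect cube.
Strategy: iterate y from -35 to 35, compute RHS = 16·y³ − 2, and check whether it is a (positive or negative) perfect cube.
Check small values of y:
  y = 0: RHS = -2 is not a perfect cube.
  y = 1: RHS = 14 is not a perfect cube.
  y = -1: RHS = -18 is not a perfect cube.
  y = 2: RHS = 126 is not a perfect cube.
  y = -2: RHS = -130 is not a perfect cube.
  y = 3: RHS = 430 is not a perfect cube.
  y = -3: RHS = -434 is not a perfect cube.
Continuing the search up to |y| = 35 finds no solutions either.
No (x, y) in the scanned range satisfies the equation.

No integer solutions with |y| ≤ 35.


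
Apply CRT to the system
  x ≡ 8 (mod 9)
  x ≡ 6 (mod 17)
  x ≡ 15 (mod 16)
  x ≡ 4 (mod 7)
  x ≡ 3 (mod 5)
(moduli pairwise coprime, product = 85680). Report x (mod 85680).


Product of moduli M = 9 · 17 · 16 · 7 · 5 = 85680.
Merge one congruence at a time:
  Start: x ≡ 8 (mod 9).
  Combine with x ≡ 6 (mod 17); new modulus lcm = 153.
    Write x = 8 + 9·t and substitute into x ≡ 6 (mod 17): 9·t ≡ 6 − 8 = -2 (mod 17).
    Reduce coefficients mod 17: 9·t ≡ 15 (mod 17).
    The inverse of 9 mod 17 is 2 (since 9·2 = 18 = 1·17 + 1), so t ≡ 2·15 = 30 ≡ 13 (mod 17).
    Then x = 8 + 9·13 = 125, valid modulo lcm(9, 17) = 153: x ≡ 125 (mod 153).
  Combine with x ≡ 15 (mod 16); new modulus lcm = 2448.
    Write x = 125 + 153·t and substitute into x ≡ 15 (mod 16): 153·t ≡ 15 − 125 = -110 (mod 16).
    Reduce coefficients mod 16: 9·t ≡ 2 (mod 16).
    The inverse of 9 mod 16 is 9 (since 9·9 = 81 = 5·16 + 1), so t ≡ 9·2 = 18 ≡ 2 (mod 16).
    Then x = 125 + 153·2 = 431, valid modulo lcm(153, 16) = 2448: x ≡ 431 (mod 2448).
  Combine with x ≡ 4 (mod 7); new modulus lcm = 17136.
    Write x = 431 + 2448·t and substitute into x ≡ 4 (mod 7): 2448·t ≡ 4 − 431 = -427 (mod 7).
    Reduce coefficients mod 7: 5·t ≡ 0 (mod 7).
    The inverse of 5 mod 7 is 3 (since 5·3 = 15 = 2·7 + 1), so t ≡ 3·0 = 0 ≡ 0 (mod 7).
    Then x = 431 + 2448·0 = 431, valid modulo lcm(2448, 7) = 17136: x ≡ 431 (mod 17136).
  Combine with x ≡ 3 (mod 5); new modulus lcm = 85680.
    Write x = 431 + 17136·t and substitute into x ≡ 3 (mod 5): 17136·t ≡ 3 − 431 = -428 (mod 5).
    Reduce coefficients mod 5: 1·t ≡ 2 (mod 5).
    So t ≡ 2 (mod 5).
    Then x = 431 + 17136·2 = 34703, valid modulo lcm(17136, 5) = 85680: x ≡ 34703 (mod 85680).
Verify against each original: 34703 mod 9 = 8, 34703 mod 17 = 6, 34703 mod 16 = 15, 34703 mod 7 = 4, 34703 mod 5 = 3.

x ≡ 34703 (mod 85680).


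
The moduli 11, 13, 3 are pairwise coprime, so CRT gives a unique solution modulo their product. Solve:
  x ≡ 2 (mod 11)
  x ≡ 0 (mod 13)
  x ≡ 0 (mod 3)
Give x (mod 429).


Moduli 11, 13, 3 are pairwise coprime; by CRT there is a unique solution modulo M = 11 · 13 · 3 = 429.
Solve pairwise, accumulating the modulus:
  Start with x ≡ 2 (mod 11).
  Combine with x ≡ 0 (mod 13): since gcd(11, 13) = 1, we get a unique residue mod 143.
    Write x = 2 + 11·t and substitute into x ≡ 0 (mod 13): 11·t ≡ 0 − 2 = -2 (mod 13).
    Reduce coefficients mod 13: 11·t ≡ 11 (mod 13).
    The inverse of 11 mod 13 is 6 (since 11·6 = 66 = 5·13 + 1), so t ≡ 6·11 = 66 ≡ 1 (mod 13).
    Then x = 2 + 11·1 = 13, valid modulo lcm(11, 13) = 143: x ≡ 13 (mod 143).
  Combine with x ≡ 0 (mod 3): since gcd(143, 3) = 1, we get a unique residue mod 429.
    Write x = 13 + 143·t and substitute into x ≡ 0 (mod 3): 143·t ≡ 0 − 13 = -13 (mod 3).
    Reduce coefficients mod 3: 2·t ≡ 2 (mod 3).
    The inverse of 2 mod 3 is 2 (since 2·2 = 4 = 1·3 + 1), so t ≡ 2·2 = 4 ≡ 1 (mod 3).
    Then x = 13 + 143·1 = 156, valid modulo lcm(143, 3) = 429: x ≡ 156 (mod 429).
Verify: 156 mod 11 = 2 ✓, 156 mod 13 = 0 ✓, 156 mod 3 = 0 ✓.

x ≡ 156 (mod 429).


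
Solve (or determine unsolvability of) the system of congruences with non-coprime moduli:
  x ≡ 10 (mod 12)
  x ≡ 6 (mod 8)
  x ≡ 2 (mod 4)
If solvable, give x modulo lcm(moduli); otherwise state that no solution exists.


Moduli 12, 8, 4 are not pairwise coprime, so CRT works modulo lcm(m_i) when all pairwise compatibility conditions hold.
Pairwise compatibility: gcd(m_i, m_j) must divide a_i - a_j for every pair.
Merge one congruence at a time:
  Start: x ≡ 10 (mod 12).
  Combine with x ≡ 6 (mod 8): gcd(12, 8) = 4; 6 - 10 = -4, which IS divisible by 4, so compatible.
    Write x = 10 + 12·t and substitute into x ≡ 6 (mod 8): 12·t ≡ 6 − 10 = -4 (mod 8).
    Divide the congruence (and modulus) by g = 4: 3·t ≡ -1 (mod 2).
    Reduce coefficients mod 2: 1·t ≡ 1 (mod 2).
    So t ≡ 1 (mod 2).
    Then x = 10 + 12·1 = 22, valid modulo lcm(12, 8) = 24: x ≡ 22 (mod 24).
  Combine with x ≡ 2 (mod 4): gcd(24, 4) = 4; 2 - 22 = -20, which IS divisible by 4, so compatible.
    Write x = 22 + 24·t and substitute into x ≡ 2 (mod 4): 24·t ≡ 2 − 22 = -20 (mod 4).
    Divide the congruence (and modulus) by g = 4: 6·t ≡ -5 (mod 1).
    Modulo 1 every t works; take t = 0.
    Then x = 22 + 24·0 = 22, valid modulo lcm(24, 4) = 24: x ≡ 22 (mod 24).
Verify: 22 mod 12 = 10, 22 mod 8 = 6, 22 mod 4 = 2.

x ≡ 22 (mod 24).


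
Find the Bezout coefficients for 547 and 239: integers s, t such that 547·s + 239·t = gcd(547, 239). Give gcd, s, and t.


Euclidean algorithm on (547, 239) — divide until remainder is 0:
  547 = 2 · 239 + 69
  239 = 3 · 69 + 32
  69 = 2 · 32 + 5
  32 = 6 · 5 + 2
  5 = 2 · 2 + 1
  2 = 2 · 1 + 0
gcd(547, 239) = 1.
Track Bezout coefficients alongside the remainders: start with r₀ = 547 = a·1 + b·0 (s = 1, t = 0) and r₁ = 239 = a·0 + b·1 (s = 0, t = 1); each new remainder r_{k+1} = r_{k-1} − q_k·r_k inherits s_{k+1} = s_{k-1} − q_k·s_k, t_{k+1} = t_{k-1} − q_k·t_k, so r_k = a·s_k + b·t_k at every step:
  q = 2: r = 69, s = 1 − 2·0 = 1, t = 0 − 2·1 = -2  (check: 547·1 + 239·(-2) = 69)
  q = 3: r = 32, s = 0 − 3·1 = -3, t = 1 − 3·(-2) = 7  (check: 547·(-3) + 239·7 = 32)
  q = 2: r = 5, s = 1 − 2·(-3) = 7, t = -2 − 2·7 = -16  (check: 547·7 + 239·(-16) = 5)
  q = 6: r = 2, s = -3 − 6·7 = -45, t = 7 − 6·(-16) = 103  (check: 547·(-45) + 239·103 = 2)
  q = 2: r = 1, s = 7 − 2·(-45) = 97, t = -16 − 2·103 = -222  (check: 547·97 + 239·(-222) = 1)
The row with r = 1 (the gcd) gives the Bezout coefficients s = 97, t = -222.
Result: 547 · (97) + 239 · (-222) = 1.

gcd(547, 239) = 1; s = 97, t = -222 (check: 547·97 + 239·(-222) = 1).


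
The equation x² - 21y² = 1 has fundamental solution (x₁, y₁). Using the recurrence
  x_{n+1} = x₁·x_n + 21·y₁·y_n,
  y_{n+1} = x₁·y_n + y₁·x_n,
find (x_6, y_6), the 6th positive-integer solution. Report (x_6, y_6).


Step 1: Find the fundamental solution (x₁, y₁) of x² - 21y² = 1.
  Expand √21 as a continued fraction. a₀ = ⌊√21⌋ = 4; iterate m_{k+1} = d_k·a_k − m_k, d_{k+1} = (21 − m_{k+1}²)/d_k, a_{k+1} = ⌊(a₀ + m_{k+1})/d_{k+1}⌋ (starting m₀ = 0, d₀ = 1), with convergents p_k = a_k·p_{k-1} + p_{k-2}, q_k = a_k·q_{k-1} + q_{k-2} (p₋₁ = 1, q₋₁ = 0):
  k = 0: a₀ = 4; p₀/q₀ = 4/1; p₀² − 21·q₀² = 16 − 21 = -5.
  k = 1: m = 4, d = 5, a = ⌊(4 + 4)/5⌋ = 1; p/q = (1·4 + 1)/(1·1 + 0) = 5/1; p² − 21·q² = 25 − 21 = 4.
  k = 2: m = 1, d = 4, a = ⌊(4 + 1)/4⌋ = 1; p/q = (1·5 + 4)/(1·1 + 1) = 9/2; p² − 21·q² = 81 − 84 = -3.
  k = 3: m = 3, d = 3, a = ⌊(4 + 3)/3⌋ = 2; p/q = (2·9 + 5)/(2·2 + 1) = 23/5; p² − 21·q² = 529 − 525 = 4.
  k = 4: m = 3, d = 4, a = ⌊(4 + 3)/4⌋ = 1; p/q = (1·23 + 9)/(1·5 + 2) = 32/7; p² − 21·q² = 1024 − 1029 = -5.
  k = 5: m = 1, d = 5, a = ⌊(4 + 1)/5⌋ = 1; p/q = (1·32 + 23)/(1·7 + 5) = 55/12; p² − 21·q² = 3025 − 3024 = 1.
  The first convergent with p² − 21·q² = 1 gives the fundamental solution (x₁, y₁) = (55, 12).
Step 2: Apply the recurrence (x_{n+1}, y_{n+1}) = (x₁x_n + 21y₁y_n, x₁y_n + y₁x_n) repeatedly.
  From (x_1, y_1) = (55, 12): x_2 = 55·55 + 21·12·12 = 6049; y_2 = 55·12 + 12·55 = 1320.
  From (x_2, y_2) = (6049, 1320): x_3 = 55·6049 + 21·12·1320 = 665335; y_3 = 55·1320 + 12·6049 = 145188.
  From (x_3, y_3) = (665335, 145188): x_4 = 55·665335 + 21·12·145188 = 73180801; y_4 = 55·145188 + 12·665335 = 15969360.
  From (x_4, y_4) = (73180801, 15969360): x_5 = 55·73180801 + 21·12·15969360 = 8049222775; y_5 = 55·15969360 + 12·73180801 = 1756484412.
  From (x_5, y_5) = (8049222775, 1756484412): x_6 = 55·8049222775 + 21·12·1756484412 = 885341324449; y_6 = 55·1756484412 + 12·8049222775 = 193197315960.
Step 3: Verify x_6² - 21·y_6² = 783829260777109485153601 - 783829260777109485153600 = 1 (should be 1). ✓

(x_1, y_1) = (55, 12); (x_6, y_6) = (885341324449, 193197315960).


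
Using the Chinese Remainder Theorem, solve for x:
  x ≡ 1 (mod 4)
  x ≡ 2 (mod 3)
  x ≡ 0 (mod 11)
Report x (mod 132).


Moduli 4, 3, 11 are pairwise coprime; by CRT there is a unique solution modulo M = 4 · 3 · 11 = 132.
Solve pairwise, accumulating the modulus:
  Start with x ≡ 1 (mod 4).
  Combine with x ≡ 2 (mod 3): since gcd(4, 3) = 1, we get a unique residue mod 12.
    Write x = 1 + 4·t and substitute into x ≡ 2 (mod 3): 4·t ≡ 2 − 1 = 1 (mod 3).
    Reduce coefficients mod 3: 1·t ≡ 1 (mod 3).
    So t ≡ 1 (mod 3).
    Then x = 1 + 4·1 = 5, valid modulo lcm(4, 3) = 12: x ≡ 5 (mod 12).
  Combine with x ≡ 0 (mod 11): since gcd(12, 11) = 1, we get a unique residue mod 132.
    Write x = 5 + 12·t and substitute into x ≡ 0 (mod 11): 12·t ≡ 0 − 5 = -5 (mod 11).
    Reduce coefficients mod 11: 1·t ≡ 6 (mod 11).
    So t ≡ 6 (mod 11).
    Then x = 5 + 12·6 = 77, valid modulo lcm(12, 11) = 132: x ≡ 77 (mod 132).
Verify: 77 mod 4 = 1 ✓, 77 mod 3 = 2 ✓, 77 mod 11 = 0 ✓.

x ≡ 77 (mod 132).


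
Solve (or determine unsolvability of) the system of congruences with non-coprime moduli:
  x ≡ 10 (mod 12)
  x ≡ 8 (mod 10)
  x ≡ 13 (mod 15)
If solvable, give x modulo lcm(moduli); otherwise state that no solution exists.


Moduli 12, 10, 15 are not pairwise coprime, so CRT works modulo lcm(m_i) when all pairwise compatibility conditions hold.
Pairwise compatibility: gcd(m_i, m_j) must divide a_i - a_j for every pair.
Merge one congruence at a time:
  Start: x ≡ 10 (mod 12).
  Combine with x ≡ 8 (mod 10): gcd(12, 10) = 2; 8 - 10 = -2, which IS divisible by 2, so compatible.
    Write x = 10 + 12·t and substitute into x ≡ 8 (mod 10): 12·t ≡ 8 − 10 = -2 (mod 10).
    Divide the congruence (and modulus) by g = 2: 6·t ≡ -1 (mod 5).
    Reduce coefficients mod 5: 1·t ≡ 4 (mod 5).
    So t ≡ 4 (mod 5).
    Then x = 10 + 12·4 = 58, valid modulo lcm(12, 10) = 60: x ≡ 58 (mod 60).
  Combine with x ≡ 13 (mod 15): gcd(60, 15) = 15; 13 - 58 = -45, which IS divisible by 15, so compatible.
    Write x = 58 + 60·t and substitute into x ≡ 13 (mod 15): 60·t ≡ 13 − 58 = -45 (mod 15).
    Divide the congruence (and modulus) by g = 15: 4·t ≡ -3 (mod 1).
    Modulo 1 every t works; take t = 0.
    Then x = 58 + 60·0 = 58, valid modulo lcm(60, 15) = 60: x ≡ 58 (mod 60).
Verify: 58 mod 12 = 10, 58 mod 10 = 8, 58 mod 15 = 13.

x ≡ 58 (mod 60).


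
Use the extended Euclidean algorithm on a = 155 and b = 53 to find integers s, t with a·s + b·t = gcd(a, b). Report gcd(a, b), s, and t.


Euclidean algorithm on (155, 53) — divide until remainder is 0:
  155 = 2 · 53 + 49
  53 = 1 · 49 + 4
  49 = 12 · 4 + 1
  4 = 4 · 1 + 0
gcd(155, 53) = 1.
Track Bezout coefficients alongside the remainders: start with r₀ = 155 = a·1 + b·0 (s = 1, t = 0) and r₁ = 53 = a·0 + b·1 (s = 0, t = 1); each new remainder r_{k+1} = r_{k-1} − q_k·r_k inherits s_{k+1} = s_{k-1} − q_k·s_k, t_{k+1} = t_{k-1} − q_k·t_k, so r_k = a·s_k + b·t_k at every step:
  q = 2: r = 49, s = 1 − 2·0 = 1, t = 0 − 2·1 = -2  (check: 155·1 + 53·(-2) = 49)
  q = 1: r = 4, s = 0 − 1·1 = -1, t = 1 − 1·(-2) = 3  (check: 155·(-1) + 53·3 = 4)
  q = 12: r = 1, s = 1 − 12·(-1) = 13, t = -2 − 12·3 = -38  (check: 155·13 + 53·(-38) = 1)
The row with r = 1 (the gcd) gives the Bezout coefficients s = 13, t = -38.
Result: 155 · (13) + 53 · (-38) = 1.

gcd(155, 53) = 1; s = 13, t = -38 (check: 155·13 + 53·(-38) = 1).


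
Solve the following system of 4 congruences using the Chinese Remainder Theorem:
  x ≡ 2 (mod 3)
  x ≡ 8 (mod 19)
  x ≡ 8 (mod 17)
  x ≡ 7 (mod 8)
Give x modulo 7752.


Product of moduli M = 3 · 19 · 17 · 8 = 7752.
Merge one congruence at a time:
  Start: x ≡ 2 (mod 3).
  Combine with x ≡ 8 (mod 19); new modulus lcm = 57.
    Write x = 2 + 3·t and substitute into x ≡ 8 (mod 19): 3·t ≡ 8 − 2 = 6 (mod 19).
    The inverse of 3 mod 19 is 13 (since 3·13 = 39 = 2·19 + 1), so t ≡ 13·6 = 78 ≡ 2 (mod 19).
    Then x = 2 + 3·2 = 8, valid modulo lcm(3, 19) = 57: x ≡ 8 (mod 57).
  Combine with x ≡ 8 (mod 17); new modulus lcm = 969.
    Write x = 8 + 57·t and substitute into x ≡ 8 (mod 17): 57·t ≡ 8 − 8 = 0 (mod 17).
    Reduce coefficients mod 17: 6·t ≡ 0 (mod 17).
    The inverse of 6 mod 17 is 3 (since 6·3 = 18 = 1·17 + 1), so t ≡ 3·0 = 0 ≡ 0 (mod 17).
    Then x = 8 + 57·0 = 8, valid modulo lcm(57, 17) = 969: x ≡ 8 (mod 969).
  Combine with x ≡ 7 (mod 8); new modulus lcm = 7752.
    Write x = 8 + 969·t and substitute into x ≡ 7 (mod 8): 969·t ≡ 7 − 8 = -1 (mod 8).
    Reduce coefficients mod 8: 1·t ≡ 7 (mod 8).
    So t ≡ 7 (mod 8).
    Then x = 8 + 969·7 = 6791, valid modulo lcm(969, 8) = 7752: x ≡ 6791 (mod 7752).
Verify against each original: 6791 mod 3 = 2, 6791 mod 19 = 8, 6791 mod 17 = 8, 6791 mod 8 = 7.

x ≡ 6791 (mod 7752).


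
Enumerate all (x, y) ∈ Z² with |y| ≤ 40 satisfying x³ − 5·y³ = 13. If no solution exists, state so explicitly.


The equation is x³ - 5y³ = 13. For fixed y, x³ = 5·y³ + 13, so a solution requires the RHS to be a perfect cube.
Strategy: iterate y from -40 to 40, compute RHS = 5·y³ + 13, and check whether it is a (positive or negative) perfect cube.
Check small values of y:
  y = 0: RHS = 13 is not a perfect cube.
  y = 1: RHS = 18 is not a perfect cube.
  y = -1: RHS = 8 = (2)³ ⇒ x = 2 works.
  y = 2: RHS = 53 is not a perfect cube.
  y = -2: RHS = -27 = (-3)³ ⇒ x = -3 works.
  y = 3: RHS = 148 is not a perfect cube.
  y = -3: RHS = -122 is not a perfect cube.
Continuing, at y = 7: RHS = 1728 = (12)³ ⇒ x = 12 works.
Searching the remaining y in |y| ≤ 40 finds no further solutions.
Collected solutions: (2, -1), (-3, -2), (12, 7).

Solutions (with |y| ≤ 40): (2, -1), (-3, -2), (12, 7).
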